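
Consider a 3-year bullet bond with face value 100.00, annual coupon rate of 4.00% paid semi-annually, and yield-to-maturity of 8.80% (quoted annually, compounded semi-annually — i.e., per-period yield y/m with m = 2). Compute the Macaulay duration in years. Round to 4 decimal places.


Answer: Macaulay duration = 2.8449 years

Derivation:
Coupon per period c = face * coupon_rate / m = 2.000000
Periods per year m = 2; per-period yield y/m = 0.044000
Number of cashflows N = 6
Cashflows (t years, CF_t, discount factor 1/(1+y/m)^(m*t), PV):
  t = 0.5000: CF_t = 2.000000, DF = 0.957854, PV = 1.915709
  t = 1.0000: CF_t = 2.000000, DF = 0.917485, PV = 1.834970
  t = 1.5000: CF_t = 2.000000, DF = 0.878817, PV = 1.757634
  t = 2.0000: CF_t = 2.000000, DF = 0.841779, PV = 1.683558
  t = 2.5000: CF_t = 2.000000, DF = 0.806302, PV = 1.612603
  t = 3.0000: CF_t = 102.000000, DF = 0.772320, PV = 78.776590
Price P = sum_t PV_t = 87.581064
Macaulay numerator sum_t t * PV_t:
  t * PV_t at t = 0.5000: 0.957854
  t * PV_t at t = 1.0000: 1.834970
  t * PV_t at t = 1.5000: 2.636451
  t * PV_t at t = 2.0000: 3.367115
  t * PV_t at t = 2.5000: 4.031508
  t * PV_t at t = 3.0000: 236.329771
Macaulay duration D = (sum_t t * PV_t) / P = 249.157670 / 87.581064 = 2.844881


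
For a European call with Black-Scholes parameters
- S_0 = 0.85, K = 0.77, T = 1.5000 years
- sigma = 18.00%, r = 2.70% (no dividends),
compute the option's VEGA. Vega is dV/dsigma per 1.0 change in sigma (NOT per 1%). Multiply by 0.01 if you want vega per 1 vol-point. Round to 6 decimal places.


Answer: Vega = 0.315297

Derivation:
d1 = 0.7423125804; d2 = 0.5218585035
phi(d1) = 0.3028697249; exp(-qT) = 1.0000000000; exp(-rT) = 0.9603091645
Vega = S * exp(-qT) * phi(d1) * sqrt(T) = 0.8500 * 1.0000000000 * 0.3028697249 * 1.2247448714 = 0.315297


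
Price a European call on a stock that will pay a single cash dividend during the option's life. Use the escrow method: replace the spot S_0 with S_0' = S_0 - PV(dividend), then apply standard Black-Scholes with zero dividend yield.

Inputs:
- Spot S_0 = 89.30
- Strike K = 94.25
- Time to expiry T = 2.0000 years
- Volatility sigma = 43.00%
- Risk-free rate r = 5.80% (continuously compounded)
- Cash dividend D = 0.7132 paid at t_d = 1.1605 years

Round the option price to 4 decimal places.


Answer: Price = 23.0469

Derivation:
PV(D) = D * exp(-r * t_d) = 0.7132 * 0.93490627 = 0.66677515
S_0' = S_0 - PV(D) = 89.3000 - 0.66677515 = 88.63322485
d1 = (ln(S_0'/K) + (r + sigma^2/2)*T) / (sigma*sqrt(T)) = 0.39376961
d2 = d1 - sigma*sqrt(T) = -0.21434222
exp(-rT) = 0.89047522
N(d1) = 0.65312443; N(d2) = 0.41514010
C = S_0' * N(d1) - K * exp(-rT) * N(d2) = 88.63322485 * 0.65312443 - 94.2500 * 0.89047522 * 0.41514010 = 23.0469


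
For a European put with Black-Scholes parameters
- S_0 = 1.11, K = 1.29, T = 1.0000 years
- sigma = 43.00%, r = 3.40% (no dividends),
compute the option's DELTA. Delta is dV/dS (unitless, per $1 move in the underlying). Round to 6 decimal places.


d1 = -0.0554237280; d2 = -0.4854237280
phi(d1) = 0.3983300173; exp(-qT) = 1.0000000000; exp(-rT) = 0.9665715046
N(-d1) = 0.5220995537
Delta = -exp(-qT) * N(-d1) = -1.0000000000 * 0.5220995537 = -0.522100

Answer: Delta = -0.522100


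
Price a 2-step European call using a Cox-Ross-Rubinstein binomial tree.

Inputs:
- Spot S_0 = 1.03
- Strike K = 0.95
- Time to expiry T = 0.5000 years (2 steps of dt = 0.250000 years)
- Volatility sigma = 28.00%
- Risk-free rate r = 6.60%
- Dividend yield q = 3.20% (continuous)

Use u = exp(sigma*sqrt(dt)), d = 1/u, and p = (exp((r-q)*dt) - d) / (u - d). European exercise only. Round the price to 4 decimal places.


Answer: Price = V(0,0) = 0.1367

Derivation:
dt = T/N = 0.250000
u = exp(sigma*sqrt(dt)) = 1.150274; d = 1/u = 0.869358
p = (exp((r-q)*dt) - d) / (u - d) = 0.495444
Discount per step: exp(-r*dt) = 0.983635
Stock lattice S(k, i) with i counting down-moves:
  k=0: S(0,0) = 1.0300
  k=1: S(1,0) = 1.1848; S(1,1) = 0.8954
  k=2: S(2,0) = 1.3628; S(2,1) = 1.0300; S(2,2) = 0.7785
Terminal payoffs V(N, i) = max(S_T - K, 0):
  V(2,0) = 0.412824; V(2,1) = 0.080000; V(2,2) = 0.000000
Backward induction: V(k, i) = exp(-r*dt) * [p * V(k+1, i) + (1-p) * V(k+1, i+1)].
  V(1,0) = exp(-r*dt) * [p*0.412824 + (1-p)*0.080000] = 0.240888
  V(1,1) = exp(-r*dt) * [p*0.080000 + (1-p)*0.000000] = 0.038987
  V(0,0) = exp(-r*dt) * [p*0.240888 + (1-p)*0.038987] = 0.136743


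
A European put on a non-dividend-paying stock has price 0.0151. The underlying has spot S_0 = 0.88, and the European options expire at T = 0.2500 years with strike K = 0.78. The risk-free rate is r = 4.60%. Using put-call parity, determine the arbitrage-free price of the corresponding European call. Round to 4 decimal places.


Answer: Call price = 0.1240

Derivation:
Put-call parity: C - P = S_0 * exp(-qT) - K * exp(-rT).
S_0 * exp(-qT) = 0.8800 * 1.00000000 = 0.88000000
K * exp(-rT) = 0.7800 * 0.98856587 = 0.77108138
C = P + S*exp(-qT) - K*exp(-rT)
C = 0.0151 + 0.88000000 - 0.77108138 = 0.1240


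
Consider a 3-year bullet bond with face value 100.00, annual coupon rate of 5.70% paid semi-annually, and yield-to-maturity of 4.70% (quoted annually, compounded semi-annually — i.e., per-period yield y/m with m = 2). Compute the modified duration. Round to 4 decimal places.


Coupon per period c = face * coupon_rate / m = 2.850000
Periods per year m = 2; per-period yield y/m = 0.023500
Number of cashflows N = 6
Cashflows (t years, CF_t, discount factor 1/(1+y/m)^(m*t), PV):
  t = 0.5000: CF_t = 2.850000, DF = 0.977040, PV = 2.784563
  t = 1.0000: CF_t = 2.850000, DF = 0.954606, PV = 2.720628
  t = 1.5000: CF_t = 2.850000, DF = 0.932688, PV = 2.658161
  t = 2.0000: CF_t = 2.850000, DF = 0.911273, PV = 2.597129
  t = 2.5000: CF_t = 2.850000, DF = 0.890350, PV = 2.537498
  t = 3.0000: CF_t = 102.850000, DF = 0.869907, PV = 89.469954
Price P = sum_t PV_t = 102.767932
First compute Macaulay numerator sum_t t * PV_t:
  t * PV_t at t = 0.5000: 1.392281
  t * PV_t at t = 1.0000: 2.720628
  t * PV_t at t = 1.5000: 3.987242
  t * PV_t at t = 2.0000: 5.194257
  t * PV_t at t = 2.5000: 6.343744
  t * PV_t at t = 3.0000: 268.409862
Macaulay duration D = 288.048014 / 102.767932 = 2.802898
Modified duration = D / (1 + y/m) = 2.802898 / (1 + 0.023500) = 2.738542

Answer: Modified duration = 2.7385


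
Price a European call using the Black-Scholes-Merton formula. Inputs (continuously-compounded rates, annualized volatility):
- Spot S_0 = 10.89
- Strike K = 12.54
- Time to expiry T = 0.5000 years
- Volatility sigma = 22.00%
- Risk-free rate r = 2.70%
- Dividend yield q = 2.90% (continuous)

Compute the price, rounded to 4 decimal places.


Answer: Price = 0.1754

Derivation:
d1 = (ln(S/K) + (r - q + 0.5*sigma^2) * T) / (sigma * sqrt(T)) = -0.83553407
d2 = d1 - sigma * sqrt(T) = -0.99109757
exp(-rT) = 0.98659072; exp(-qT) = 0.98560462
C = S_0 * exp(-qT) * N(d1) - K * exp(-rT) * N(d2)
N(d1) = 0.20170853; N(d2) = 0.16081897
C = 10.8900 * 0.98560462 * 0.20170853 - 12.5400 * 0.98659072 * 0.16081897 = 0.1754


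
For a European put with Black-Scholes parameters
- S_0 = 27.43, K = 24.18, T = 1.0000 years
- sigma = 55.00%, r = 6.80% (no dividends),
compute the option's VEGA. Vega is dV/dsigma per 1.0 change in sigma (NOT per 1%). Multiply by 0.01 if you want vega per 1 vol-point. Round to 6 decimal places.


d1 = 0.6279299268; d2 = 0.0779299268
phi(d1) = 0.3275591827; exp(-qT) = 1.0000000000; exp(-rT) = 0.9342604736
Vega = S * exp(-qT) * phi(d1) * sqrt(T) = 27.4300 * 1.0000000000 * 0.3275591827 * 1.0000000000 = 8.984948

Answer: Vega = 8.984948


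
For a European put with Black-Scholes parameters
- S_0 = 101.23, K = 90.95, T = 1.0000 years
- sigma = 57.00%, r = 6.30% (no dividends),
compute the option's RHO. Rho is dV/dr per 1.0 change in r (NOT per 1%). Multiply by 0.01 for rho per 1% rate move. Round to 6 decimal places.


d1 = 0.5833951766; d2 = 0.0133951766
phi(d1) = 0.3365146820; exp(-qT) = 1.0000000000; exp(-rT) = 0.9389434737
N(-d2) = 0.4946562575
Rho = -K*T*exp(-rT)*N(-d2) = -90.9500 * 1.0000 * 0.9389434737 * 0.4946562575 = -42.242115

Answer: Rho = -42.242115


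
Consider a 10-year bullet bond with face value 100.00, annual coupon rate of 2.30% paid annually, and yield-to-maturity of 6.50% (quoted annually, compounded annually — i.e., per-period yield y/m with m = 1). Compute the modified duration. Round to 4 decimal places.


Answer: Modified duration = 8.2741

Derivation:
Coupon per period c = face * coupon_rate / m = 2.300000
Periods per year m = 1; per-period yield y/m = 0.065000
Number of cashflows N = 10
Cashflows (t years, CF_t, discount factor 1/(1+y/m)^(m*t), PV):
  t = 1.0000: CF_t = 2.300000, DF = 0.938967, PV = 2.159624
  t = 2.0000: CF_t = 2.300000, DF = 0.881659, PV = 2.027816
  t = 3.0000: CF_t = 2.300000, DF = 0.827849, PV = 1.904053
  t = 4.0000: CF_t = 2.300000, DF = 0.777323, PV = 1.787843
  t = 5.0000: CF_t = 2.300000, DF = 0.729881, PV = 1.678726
  t = 6.0000: CF_t = 2.300000, DF = 0.685334, PV = 1.576268
  t = 7.0000: CF_t = 2.300000, DF = 0.643506, PV = 1.480064
  t = 8.0000: CF_t = 2.300000, DF = 0.604231, PV = 1.389732
  t = 9.0000: CF_t = 2.300000, DF = 0.567353, PV = 1.304912
  t = 10.0000: CF_t = 102.300000, DF = 0.532726, PV = 54.497873
Price P = sum_t PV_t = 69.806913
First compute Macaulay numerator sum_t t * PV_t:
  t * PV_t at t = 1.0000: 2.159624
  t * PV_t at t = 2.0000: 4.055633
  t * PV_t at t = 3.0000: 5.712159
  t * PV_t at t = 4.0000: 7.151372
  t * PV_t at t = 5.0000: 8.393630
  t * PV_t at t = 6.0000: 9.457611
  t * PV_t at t = 7.0000: 10.360450
  t * PV_t at t = 8.0000: 11.117854
  t * PV_t at t = 9.0000: 11.744212
  t * PV_t at t = 10.0000: 544.978734
Macaulay duration D = 615.131279 / 69.806913 = 8.811896
Modified duration = D / (1 + y/m) = 8.811896 / (1 + 0.065000) = 8.274081


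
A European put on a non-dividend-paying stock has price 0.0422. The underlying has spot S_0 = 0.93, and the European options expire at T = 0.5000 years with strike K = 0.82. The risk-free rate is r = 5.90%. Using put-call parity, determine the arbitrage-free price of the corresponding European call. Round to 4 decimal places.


Put-call parity: C - P = S_0 * exp(-qT) - K * exp(-rT).
S_0 * exp(-qT) = 0.9300 * 1.00000000 = 0.93000000
K * exp(-rT) = 0.8200 * 0.97093088 = 0.79616332
C = P + S*exp(-qT) - K*exp(-rT)
C = 0.0422 + 0.93000000 - 0.79616332 = 0.1760

Answer: Call price = 0.1760


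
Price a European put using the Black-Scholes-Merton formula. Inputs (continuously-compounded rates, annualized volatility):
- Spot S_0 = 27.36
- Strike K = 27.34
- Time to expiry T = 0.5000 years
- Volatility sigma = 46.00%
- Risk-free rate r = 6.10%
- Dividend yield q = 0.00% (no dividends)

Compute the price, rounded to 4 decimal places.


d1 = (ln(S/K) + (r - q + 0.5*sigma^2) * T) / (sigma * sqrt(T)) = 0.25865124
d2 = d1 - sigma * sqrt(T) = -0.06661788
exp(-rT) = 0.96996043; exp(-qT) = 1.00000000
P = K * exp(-rT) * N(-d2) - S_0 * exp(-qT) * N(-d1)
N(-d1) = 0.39795217; N(-d2) = 0.52655704
P = 27.3400 * 0.96996043 * 0.52655704 - 27.3600 * 1.00000000 * 0.39795217 = 3.0756

Answer: Price = 3.0756


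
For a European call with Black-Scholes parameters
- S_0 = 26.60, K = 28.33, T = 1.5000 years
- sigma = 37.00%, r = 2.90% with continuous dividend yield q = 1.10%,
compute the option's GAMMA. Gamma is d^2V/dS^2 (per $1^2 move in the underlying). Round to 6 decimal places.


Answer: Gamma = 0.032204

Derivation:
d1 = 0.1471126068; d2 = -0.3060429956
phi(d1) = 0.3946485754; exp(-qT) = 0.9836353794; exp(-rT) = 0.9574325541
Gamma = exp(-qT) * phi(d1) / (S * sigma * sqrt(T)) = 0.9836353794 * 0.3946485754 / (26.6000 * 0.3700 * 1.2247448714) = 0.032204


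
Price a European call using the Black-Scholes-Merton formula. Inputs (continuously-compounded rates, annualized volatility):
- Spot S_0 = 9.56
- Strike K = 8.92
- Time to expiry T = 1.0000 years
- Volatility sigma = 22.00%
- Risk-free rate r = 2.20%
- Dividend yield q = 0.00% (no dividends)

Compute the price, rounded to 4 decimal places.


d1 = (ln(S/K) + (r - q + 0.5*sigma^2) * T) / (sigma * sqrt(T)) = 0.52496264
d2 = d1 - sigma * sqrt(T) = 0.30496264
exp(-rT) = 0.97824024; exp(-qT) = 1.00000000
C = S_0 * exp(-qT) * N(d1) - K * exp(-rT) * N(d2)
N(d1) = 0.70019542; N(d2) = 0.61980270
C = 9.5600 * 1.00000000 * 0.70019542 - 8.9200 * 0.97824024 * 0.61980270 = 1.2855

Answer: Price = 1.2855


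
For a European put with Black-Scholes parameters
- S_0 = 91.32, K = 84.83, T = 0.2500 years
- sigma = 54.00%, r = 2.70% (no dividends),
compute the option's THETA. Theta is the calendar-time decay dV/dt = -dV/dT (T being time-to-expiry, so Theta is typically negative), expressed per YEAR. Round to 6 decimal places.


d1 = 0.4330391402; d2 = 0.1630391402
phi(d1) = 0.3632369214; exp(-qT) = 1.0000000000; exp(-rT) = 0.9932727301
Theta = -S*exp(-qT)*phi(d1)*sigma/(2*sqrt(T)) + r*K*exp(-rT)*N(-d2) - q*S*exp(-qT)*N(-d1)
N(-d1) = 0.3324931676; N(-d2) = 0.4352438088; sqrt(T) = 0.5000000000
Term 1 = -91.3200 * 1.0000000000 * 0.3632369214 * 0.5400 / (2 * 0.5000000000) = -17.9122296576
Term 2 = 0.0270 * 84.8300 * 0.9932727301 * 0.4352438088 = 0.9901804457
Term 3 = 0 (no dividend yield, q = 0)
Theta = -17.9122296576 + (0.9901804457) + (0.0000000000) = -16.922049

Answer: Theta = -16.922049


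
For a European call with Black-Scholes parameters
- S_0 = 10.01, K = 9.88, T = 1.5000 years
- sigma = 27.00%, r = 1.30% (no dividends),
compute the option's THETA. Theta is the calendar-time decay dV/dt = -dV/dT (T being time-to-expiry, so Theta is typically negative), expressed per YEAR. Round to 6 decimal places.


Answer: Theta = -0.484748

Derivation:
d1 = 0.2638405326; d2 = -0.0668405827
phi(d1) = 0.3852956002; exp(-qT) = 1.0000000000; exp(-rT) = 0.9806888952
Theta = -S*exp(-qT)*phi(d1)*sigma/(2*sqrt(T)) - r*K*exp(-rT)*N(d2) + q*S*exp(-qT)*N(d1)
N(d1) = 0.6040485998; N(d2) = 0.4733543077; sqrt(T) = 1.2247448714
Term 1 = -10.0100 * 1.0000000000 * 0.3852956002 * 0.2700 / (2 * 1.2247448714) = -0.4251246292
Term 2 = -0.0130 * 9.8800 * 0.9806888952 * 0.4733543077 = -0.0596235579
Term 3 = 0 (no dividend yield, q = 0)
Theta = -0.4251246292 + (-0.0596235579) + (0.0000000000) = -0.484748


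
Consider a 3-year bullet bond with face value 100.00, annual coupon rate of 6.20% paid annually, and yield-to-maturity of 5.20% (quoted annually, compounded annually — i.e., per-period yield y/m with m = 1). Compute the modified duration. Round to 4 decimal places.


Answer: Modified duration = 2.6908

Derivation:
Coupon per period c = face * coupon_rate / m = 6.200000
Periods per year m = 1; per-period yield y/m = 0.052000
Number of cashflows N = 3
Cashflows (t years, CF_t, discount factor 1/(1+y/m)^(m*t), PV):
  t = 1.0000: CF_t = 6.200000, DF = 0.950570, PV = 5.893536
  t = 2.0000: CF_t = 6.200000, DF = 0.903584, PV = 5.602221
  t = 3.0000: CF_t = 106.200000, DF = 0.858920, PV = 91.217318
Price P = sum_t PV_t = 102.713074
First compute Macaulay numerator sum_t t * PV_t:
  t * PV_t at t = 1.0000: 5.893536
  t * PV_t at t = 2.0000: 11.204441
  t * PV_t at t = 3.0000: 273.651953
Macaulay duration D = 290.749930 / 102.713074 = 2.830700
Modified duration = D / (1 + y/m) = 2.830700 / (1 + 0.052000) = 2.690780


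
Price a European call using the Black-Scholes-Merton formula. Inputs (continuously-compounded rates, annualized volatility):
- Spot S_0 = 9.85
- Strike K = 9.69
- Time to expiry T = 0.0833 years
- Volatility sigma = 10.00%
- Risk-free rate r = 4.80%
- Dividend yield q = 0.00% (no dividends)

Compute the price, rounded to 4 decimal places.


d1 = (ln(S/K) + (r - q + 0.5*sigma^2) * T) / (sigma * sqrt(T)) = 0.72039765
d2 = d1 - sigma * sqrt(T) = 0.69153591
exp(-rT) = 0.99600958; exp(-qT) = 1.00000000
C = S_0 * exp(-qT) * N(d1) - K * exp(-rT) * N(d2)
N(d1) = 0.76435990; N(d2) = 0.75538559
C = 9.8500 * 1.00000000 * 0.76435990 - 9.6900 * 0.99600958 * 0.75538559 = 0.2385

Answer: Price = 0.2385


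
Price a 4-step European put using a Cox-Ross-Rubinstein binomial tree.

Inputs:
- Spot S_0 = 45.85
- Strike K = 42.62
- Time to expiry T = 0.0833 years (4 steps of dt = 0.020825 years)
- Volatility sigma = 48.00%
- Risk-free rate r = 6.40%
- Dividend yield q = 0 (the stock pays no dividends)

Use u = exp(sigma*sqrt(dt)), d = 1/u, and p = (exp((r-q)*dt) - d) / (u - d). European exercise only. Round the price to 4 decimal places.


dt = T/N = 0.020825
u = exp(sigma*sqrt(dt)) = 1.071724; d = 1/u = 0.933076
p = (exp((r-q)*dt) - d) / (u - d) = 0.492309
Discount per step: exp(-r*dt) = 0.998668
Stock lattice S(k, i) with i counting down-moves:
  k=0: S(0,0) = 45.8500
  k=1: S(1,0) = 49.1385; S(1,1) = 42.7816
  k=2: S(2,0) = 52.6629; S(2,1) = 45.8500; S(2,2) = 39.9185
  k=3: S(3,0) = 56.4401; S(3,1) = 49.1385; S(3,2) = 42.7816; S(3,3) = 37.2470
  k=4: S(4,0) = 60.4882; S(4,1) = 52.6629; S(4,2) = 45.8500; S(4,3) = 39.9185; S(4,4) = 34.7543
Terminal payoffs V(N, i) = max(K - S_T, 0):
  V(4,0) = 0.000000; V(4,1) = 0.000000; V(4,2) = 0.000000; V(4,3) = 2.701541; V(4,4) = 7.865728
Backward induction: V(k, i) = exp(-r*dt) * [p * V(k+1, i) + (1-p) * V(k+1, i+1)].
  V(3,0) = exp(-r*dt) * [p*0.000000 + (1-p)*0.000000] = 0.000000
  V(3,1) = exp(-r*dt) * [p*0.000000 + (1-p)*0.000000] = 0.000000
  V(3,2) = exp(-r*dt) * [p*0.000000 + (1-p)*2.701541] = 1.369721
  V(3,3) = exp(-r*dt) * [p*2.701541 + (1-p)*7.865728] = 5.316261
  V(2,0) = exp(-r*dt) * [p*0.000000 + (1-p)*0.000000] = 0.000000
  V(2,1) = exp(-r*dt) * [p*0.000000 + (1-p)*1.369721] = 0.694468
  V(2,2) = exp(-r*dt) * [p*1.369721 + (1-p)*5.316261] = 3.368850
  V(1,0) = exp(-r*dt) * [p*0.000000 + (1-p)*0.694468] = 0.352106
  V(1,1) = exp(-r*dt) * [p*0.694468 + (1-p)*3.368850] = 2.049494
  V(0,0) = exp(-r*dt) * [p*0.352106 + (1-p)*2.049494] = 1.212237

Answer: Price = V(0,0) = 1.2122


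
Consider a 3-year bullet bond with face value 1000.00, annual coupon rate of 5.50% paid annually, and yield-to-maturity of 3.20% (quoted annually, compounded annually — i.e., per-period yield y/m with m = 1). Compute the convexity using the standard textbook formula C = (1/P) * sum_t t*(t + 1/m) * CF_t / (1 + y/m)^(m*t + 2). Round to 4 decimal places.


Coupon per period c = face * coupon_rate / m = 55.000000
Periods per year m = 1; per-period yield y/m = 0.032000
Number of cashflows N = 3
Cashflows (t years, CF_t, discount factor 1/(1+y/m)^(m*t), PV):
  t = 1.0000: CF_t = 55.000000, DF = 0.968992, PV = 53.294574
  t = 2.0000: CF_t = 55.000000, DF = 0.938946, PV = 51.642029
  t = 3.0000: CF_t = 1055.000000, DF = 0.909831, PV = 959.872098
Price P = sum_t PV_t = 1064.808701
Convexity numerator sum_t t*(t + 1/m) * CF_t / (1+y/m)^(m*t + 2):
  t = 1.0000: term = 100.081451
  t = 2.0000: term = 290.934451
  t = 3.0000: term = 10815.216540
Convexity = (1/P) * sum = 11206.232442 / 1064.808701 = 10.524174

Answer: Convexity = 10.5242


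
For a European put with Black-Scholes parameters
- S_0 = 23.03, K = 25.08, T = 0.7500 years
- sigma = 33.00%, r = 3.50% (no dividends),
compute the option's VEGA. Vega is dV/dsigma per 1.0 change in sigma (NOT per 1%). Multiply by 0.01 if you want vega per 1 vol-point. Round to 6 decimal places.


d1 = -0.0636327542; d2 = -0.3494211374
phi(d1) = 0.3981354134; exp(-qT) = 1.0000000000; exp(-rT) = 0.9740915363
Vega = S * exp(-qT) * phi(d1) * sqrt(T) = 23.0300 * 1.0000000000 * 0.3981354134 * 0.8660254038 = 7.940638

Answer: Vega = 7.940638


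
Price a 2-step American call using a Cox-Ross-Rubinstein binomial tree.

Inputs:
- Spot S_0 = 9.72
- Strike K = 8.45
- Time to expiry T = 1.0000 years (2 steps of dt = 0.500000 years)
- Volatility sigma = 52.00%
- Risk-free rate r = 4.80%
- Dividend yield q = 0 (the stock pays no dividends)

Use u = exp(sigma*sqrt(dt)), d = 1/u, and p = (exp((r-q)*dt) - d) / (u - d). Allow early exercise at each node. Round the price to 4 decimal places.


Answer: Price = V(0,0) = 2.7935

Derivation:
dt = T/N = 0.500000
u = exp(sigma*sqrt(dt)) = 1.444402; d = 1/u = 0.692328
p = (exp((r-q)*dt) - d) / (u - d) = 0.441396
Discount per step: exp(-r*dt) = 0.976286
Stock lattice S(k, i) with i counting down-moves:
  k=0: S(0,0) = 9.7200
  k=1: S(1,0) = 14.0396; S(1,1) = 6.7294
  k=2: S(2,0) = 20.2788; S(2,1) = 9.7200; S(2,2) = 4.6590
Terminal payoffs V(N, i) = max(S_T - K, 0):
  V(2,0) = 11.828813; V(2,1) = 1.270000; V(2,2) = 0.000000
Backward induction: V(k, i) = exp(-r*dt) * [p * V(k+1, i) + (1-p) * V(k+1, i+1)]; then take max(V_cont, immediate exercise) for American.
  V(1,0) = exp(-r*dt) * [p*11.828813 + (1-p)*1.270000] = 5.789975; exercise = 5.589589; V(1,0) = max -> 5.789975
  V(1,1) = exp(-r*dt) * [p*1.270000 + (1-p)*0.000000] = 0.547279; exercise = 0.000000; V(1,1) = max -> 0.547279
  V(0,0) = exp(-r*dt) * [p*5.789975 + (1-p)*0.547279] = 2.793527; exercise = 1.270000; V(0,0) = max -> 2.793527


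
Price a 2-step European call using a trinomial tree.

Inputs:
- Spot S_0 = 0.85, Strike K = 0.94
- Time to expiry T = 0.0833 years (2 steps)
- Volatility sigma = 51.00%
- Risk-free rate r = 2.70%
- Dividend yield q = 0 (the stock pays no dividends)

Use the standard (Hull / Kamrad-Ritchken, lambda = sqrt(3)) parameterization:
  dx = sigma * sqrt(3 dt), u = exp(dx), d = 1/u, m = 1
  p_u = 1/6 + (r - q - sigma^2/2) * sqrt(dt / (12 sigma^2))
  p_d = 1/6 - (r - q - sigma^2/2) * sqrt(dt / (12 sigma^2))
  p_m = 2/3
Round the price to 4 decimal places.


dt = T/N = 0.041650; dx = sigma*sqrt(3*dt) = 0.180276
u = exp(dx) = 1.197548; d = 1/u = 0.835040
p_u = 0.154763, p_m = 0.666667, p_d = 0.178571
Discount per step: exp(-r*dt) = 0.998876
Stock lattice S(k, j) with j the centered position index:
  k=0: S(0,+0) = 0.8500
  k=1: S(1,-1) = 0.7098; S(1,+0) = 0.8500; S(1,+1) = 1.0179
  k=2: S(2,-2) = 0.5927; S(2,-1) = 0.7098; S(2,+0) = 0.8500; S(2,+1) = 1.0179; S(2,+2) = 1.2190
Terminal payoffs V(N, j) = max(S_T - K, 0):
  V(2,-2) = 0.000000; V(2,-1) = 0.000000; V(2,+0) = 0.000000; V(2,+1) = 0.077916; V(2,+2) = 0.279003
Backward induction: V(k, j) = exp(-r*dt) * [p_u * V(k+1, j+1) + p_m * V(k+1, j) + p_d * V(k+1, j-1)]
  V(1,-1) = exp(-r*dt) * [p_u*0.000000 + p_m*0.000000 + p_d*0.000000] = 0.000000
  V(1,+0) = exp(-r*dt) * [p_u*0.077916 + p_m*0.000000 + p_d*0.000000] = 0.012045
  V(1,+1) = exp(-r*dt) * [p_u*0.279003 + p_m*0.077916 + p_d*0.000000] = 0.095016
  V(0,+0) = exp(-r*dt) * [p_u*0.095016 + p_m*0.012045 + p_d*0.000000] = 0.022709

Answer: Price = V(0,0) = 0.0227


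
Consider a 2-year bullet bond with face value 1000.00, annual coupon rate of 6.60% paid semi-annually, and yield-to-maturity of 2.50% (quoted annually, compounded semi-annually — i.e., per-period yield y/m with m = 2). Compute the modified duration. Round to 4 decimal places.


Coupon per period c = face * coupon_rate / m = 33.000000
Periods per year m = 2; per-period yield y/m = 0.012500
Number of cashflows N = 4
Cashflows (t years, CF_t, discount factor 1/(1+y/m)^(m*t), PV):
  t = 0.5000: CF_t = 33.000000, DF = 0.987654, PV = 32.592593
  t = 1.0000: CF_t = 33.000000, DF = 0.975461, PV = 32.190215
  t = 1.5000: CF_t = 33.000000, DF = 0.963418, PV = 31.792805
  t = 2.0000: CF_t = 1033.000000, DF = 0.951524, PV = 982.924576
Price P = sum_t PV_t = 1079.500189
First compute Macaulay numerator sum_t t * PV_t:
  t * PV_t at t = 0.5000: 16.296296
  t * PV_t at t = 1.0000: 32.190215
  t * PV_t at t = 1.5000: 47.689207
  t * PV_t at t = 2.0000: 1965.849153
Macaulay duration D = 2062.024871 / 1079.500189 = 1.910166
Modified duration = D / (1 + y/m) = 1.910166 / (1 + 0.012500) = 1.886584

Answer: Modified duration = 1.8866


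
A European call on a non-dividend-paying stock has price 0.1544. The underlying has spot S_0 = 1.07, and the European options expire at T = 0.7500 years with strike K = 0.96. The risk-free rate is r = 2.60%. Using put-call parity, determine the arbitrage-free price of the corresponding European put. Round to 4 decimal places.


Put-call parity: C - P = S_0 * exp(-qT) - K * exp(-rT).
S_0 * exp(-qT) = 1.0700 * 1.00000000 = 1.07000000
K * exp(-rT) = 0.9600 * 0.98068890 = 0.94146134
P = C - S*exp(-qT) + K*exp(-rT)
P = 0.1544 - 1.07000000 + 0.94146134 = 0.0259

Answer: Put price = 0.0259


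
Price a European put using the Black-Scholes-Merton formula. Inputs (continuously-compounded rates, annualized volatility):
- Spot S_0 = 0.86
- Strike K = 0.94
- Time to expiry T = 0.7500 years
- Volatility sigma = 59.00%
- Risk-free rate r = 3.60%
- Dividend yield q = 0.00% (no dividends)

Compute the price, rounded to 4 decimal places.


d1 = (ln(S/K) + (r - q + 0.5*sigma^2) * T) / (sigma * sqrt(T)) = 0.13423886
d2 = d1 - sigma * sqrt(T) = -0.37671613
exp(-rT) = 0.97336124; exp(-qT) = 1.00000000
P = K * exp(-rT) * N(-d2) - S_0 * exp(-qT) * N(-d1)
N(-d1) = 0.44660685; N(-d2) = 0.64680771
P = 0.9400 * 0.97336124 * 0.64680771 - 0.8600 * 1.00000000 * 0.44660685 = 0.2077

Answer: Price = 0.2077


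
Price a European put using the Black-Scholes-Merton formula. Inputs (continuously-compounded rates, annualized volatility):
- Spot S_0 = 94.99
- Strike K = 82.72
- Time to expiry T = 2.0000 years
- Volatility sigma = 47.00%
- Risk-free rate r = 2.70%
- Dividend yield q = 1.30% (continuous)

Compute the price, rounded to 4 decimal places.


Answer: Price = 15.8271

Derivation:
d1 = (ln(S/K) + (r - q + 0.5*sigma^2) * T) / (sigma * sqrt(T)) = 0.58255099
d2 = d1 - sigma * sqrt(T) = -0.08212938
exp(-rT) = 0.94743211; exp(-qT) = 0.97433509
P = K * exp(-rT) * N(-d2) - S_0 * exp(-qT) * N(-d1)
N(-d1) = 0.28009780; N(-d2) = 0.53272809
P = 82.7200 * 0.94743211 * 0.53272809 - 94.9900 * 0.97433509 * 0.28009780 = 15.8271


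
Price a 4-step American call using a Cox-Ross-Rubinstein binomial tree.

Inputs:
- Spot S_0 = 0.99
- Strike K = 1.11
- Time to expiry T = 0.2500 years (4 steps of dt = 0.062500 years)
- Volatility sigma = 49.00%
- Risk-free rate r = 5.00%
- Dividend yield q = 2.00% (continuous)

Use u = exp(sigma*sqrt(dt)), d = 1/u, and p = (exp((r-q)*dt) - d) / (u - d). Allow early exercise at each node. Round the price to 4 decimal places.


dt = T/N = 0.062500
u = exp(sigma*sqrt(dt)) = 1.130319; d = 1/u = 0.884706
p = (exp((r-q)*dt) - d) / (u - d) = 0.477054
Discount per step: exp(-r*dt) = 0.996880
Stock lattice S(k, i) with i counting down-moves:
  k=0: S(0,0) = 0.9900
  k=1: S(1,0) = 1.1190; S(1,1) = 0.8759
  k=2: S(2,0) = 1.2648; S(2,1) = 0.9900; S(2,2) = 0.7749
  k=3: S(3,0) = 1.4297; S(3,1) = 1.1190; S(3,2) = 0.8759; S(3,3) = 0.6855
  k=4: S(4,0) = 1.6160; S(4,1) = 1.2648; S(4,2) = 0.9900; S(4,3) = 0.7749; S(4,4) = 0.6065
Terminal payoffs V(N, i) = max(S_T - K, 0):
  V(4,0) = 0.505993; V(4,1) = 0.154845; V(4,2) = 0.000000; V(4,3) = 0.000000; V(4,4) = 0.000000
Backward induction: V(k, i) = exp(-r*dt) * [p * V(k+1, i) + (1-p) * V(k+1, i+1)]; then take max(V_cont, immediate exercise) for American.
  V(3,0) = exp(-r*dt) * [p*0.505993 + (1-p)*0.154845] = 0.321356; exercise = 0.319679; V(3,0) = max -> 0.321356
  V(3,1) = exp(-r*dt) * [p*0.154845 + (1-p)*0.000000] = 0.073639; exercise = 0.009016; V(3,1) = max -> 0.073639
  V(3,2) = exp(-r*dt) * [p*0.000000 + (1-p)*0.000000] = 0.000000; exercise = 0.000000; V(3,2) = max -> 0.000000
  V(3,3) = exp(-r*dt) * [p*0.000000 + (1-p)*0.000000] = 0.000000; exercise = 0.000000; V(3,3) = max -> 0.000000
  V(2,0) = exp(-r*dt) * [p*0.321356 + (1-p)*0.073639] = 0.191215; exercise = 0.154845; V(2,0) = max -> 0.191215
  V(2,1) = exp(-r*dt) * [p*0.073639 + (1-p)*0.000000] = 0.035020; exercise = 0.000000; V(2,1) = max -> 0.035020
  V(2,2) = exp(-r*dt) * [p*0.000000 + (1-p)*0.000000] = 0.000000; exercise = 0.000000; V(2,2) = max -> 0.000000
  V(1,0) = exp(-r*dt) * [p*0.191215 + (1-p)*0.035020] = 0.109192; exercise = 0.009016; V(1,0) = max -> 0.109192
  V(1,1) = exp(-r*dt) * [p*0.035020 + (1-p)*0.000000] = 0.016654; exercise = 0.000000; V(1,1) = max -> 0.016654
  V(0,0) = exp(-r*dt) * [p*0.109192 + (1-p)*0.016654] = 0.060610; exercise = 0.000000; V(0,0) = max -> 0.060610

Answer: Price = V(0,0) = 0.0606


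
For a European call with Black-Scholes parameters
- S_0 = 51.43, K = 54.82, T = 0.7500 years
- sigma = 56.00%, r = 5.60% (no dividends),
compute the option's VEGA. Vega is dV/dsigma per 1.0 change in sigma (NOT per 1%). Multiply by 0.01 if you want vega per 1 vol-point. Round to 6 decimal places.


Answer: Vega = 17.425688

Derivation:
d1 = 0.1974673369; d2 = -0.2875068892
phi(d1) = 0.3912395652; exp(-qT) = 1.0000000000; exp(-rT) = 0.9588697806
Vega = S * exp(-qT) * phi(d1) * sqrt(T) = 51.4300 * 1.0000000000 * 0.3912395652 * 0.8660254038 = 17.425688


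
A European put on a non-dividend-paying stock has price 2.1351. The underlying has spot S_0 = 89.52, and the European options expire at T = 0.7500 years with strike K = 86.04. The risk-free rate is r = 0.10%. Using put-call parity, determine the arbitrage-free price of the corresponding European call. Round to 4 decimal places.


Put-call parity: C - P = S_0 * exp(-qT) - K * exp(-rT).
S_0 * exp(-qT) = 89.5200 * 1.00000000 = 89.52000000
K * exp(-rT) = 86.0400 * 0.99925028 = 85.97549419
C = P + S*exp(-qT) - K*exp(-rT)
C = 2.1351 + 89.52000000 - 85.97549419 = 5.6796

Answer: Call price = 5.6796


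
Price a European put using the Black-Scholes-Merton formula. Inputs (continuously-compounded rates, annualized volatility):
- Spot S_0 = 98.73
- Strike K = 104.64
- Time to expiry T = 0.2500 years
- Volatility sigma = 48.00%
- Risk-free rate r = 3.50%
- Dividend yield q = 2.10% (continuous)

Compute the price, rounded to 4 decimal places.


Answer: Price = 12.6497

Derivation:
d1 = (ln(S/K) + (r - q + 0.5*sigma^2) * T) / (sigma * sqrt(T)) = -0.10765432
d2 = d1 - sigma * sqrt(T) = -0.34765432
exp(-rT) = 0.99128817; exp(-qT) = 0.99476376
P = K * exp(-rT) * N(-d2) - S_0 * exp(-qT) * N(-d1)
N(-d1) = 0.54286505; N(-d2) = 0.63595010
P = 104.6400 * 0.99128817 * 0.63595010 - 98.7300 * 0.99476376 * 0.54286505 = 12.6497


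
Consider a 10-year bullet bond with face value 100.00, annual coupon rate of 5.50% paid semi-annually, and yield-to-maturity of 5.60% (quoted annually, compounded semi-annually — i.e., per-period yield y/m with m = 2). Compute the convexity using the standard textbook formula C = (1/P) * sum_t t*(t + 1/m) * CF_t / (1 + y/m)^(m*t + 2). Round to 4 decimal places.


Answer: Convexity = 70.9661

Derivation:
Coupon per period c = face * coupon_rate / m = 2.750000
Periods per year m = 2; per-period yield y/m = 0.028000
Number of cashflows N = 20
Cashflows (t years, CF_t, discount factor 1/(1+y/m)^(m*t), PV):
  t = 0.5000: CF_t = 2.750000, DF = 0.972763, PV = 2.675097
  t = 1.0000: CF_t = 2.750000, DF = 0.946267, PV = 2.602235
  t = 1.5000: CF_t = 2.750000, DF = 0.920493, PV = 2.531357
  t = 2.0000: CF_t = 2.750000, DF = 0.895422, PV = 2.462409
  t = 2.5000: CF_t = 2.750000, DF = 0.871033, PV = 2.395340
  t = 3.0000: CF_t = 2.750000, DF = 0.847308, PV = 2.330097
  t = 3.5000: CF_t = 2.750000, DF = 0.824230, PV = 2.266631
  t = 4.0000: CF_t = 2.750000, DF = 0.801780, PV = 2.204894
  t = 4.5000: CF_t = 2.750000, DF = 0.779941, PV = 2.144839
  t = 5.0000: CF_t = 2.750000, DF = 0.758698, PV = 2.086419
  t = 5.5000: CF_t = 2.750000, DF = 0.738033, PV = 2.029591
  t = 6.0000: CF_t = 2.750000, DF = 0.717931, PV = 1.974310
  t = 6.5000: CF_t = 2.750000, DF = 0.698376, PV = 1.920535
  t = 7.0000: CF_t = 2.750000, DF = 0.679354, PV = 1.868225
  t = 7.5000: CF_t = 2.750000, DF = 0.660851, PV = 1.817339
  t = 8.0000: CF_t = 2.750000, DF = 0.642851, PV = 1.767840
  t = 8.5000: CF_t = 2.750000, DF = 0.625341, PV = 1.719688
  t = 9.0000: CF_t = 2.750000, DF = 0.608309, PV = 1.672849
  t = 9.5000: CF_t = 2.750000, DF = 0.591740, PV = 1.627285
  t = 10.0000: CF_t = 102.750000, DF = 0.575622, PV = 59.145204
Price P = sum_t PV_t = 99.242183
Convexity numerator sum_t t*(t + 1/m) * CF_t / (1+y/m)^(m*t + 2):
  t = 0.5000: term = 1.265678
  t = 1.0000: term = 3.693614
  t = 1.5000: term = 7.186019
  t = 2.0000: term = 11.650485
  t = 2.5000: term = 16.999735
  t = 3.0000: term = 23.151390
  t = 3.5000: term = 30.027744
  t = 4.0000: term = 37.555544
  t = 4.5000: term = 45.665787
  t = 5.0000: term = 54.293522
  t = 5.5000: term = 63.377652
  t = 6.0000: term = 72.860760
  t = 6.5000: term = 82.688930
  t = 7.0000: term = 92.811579
  t = 7.5000: term = 103.181300
  t = 8.0000: term = 113.753703
  t = 8.5000: term = 124.487272
  t = 9.0000: term = 135.343223
  t = 9.5000: term = 146.285369
  t = 10.0000: term = 5876.552320
Convexity = (1/P) * sum = 7042.831626 / 99.242183 = 70.966110


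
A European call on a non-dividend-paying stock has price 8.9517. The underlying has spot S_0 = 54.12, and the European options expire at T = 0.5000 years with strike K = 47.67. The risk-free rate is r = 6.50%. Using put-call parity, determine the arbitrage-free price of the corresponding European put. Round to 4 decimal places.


Put-call parity: C - P = S_0 * exp(-qT) - K * exp(-rT).
S_0 * exp(-qT) = 54.1200 * 1.00000000 = 54.12000000
K * exp(-rT) = 47.6700 * 0.96802245 = 46.14563018
P = C - S*exp(-qT) + K*exp(-rT)
P = 8.9517 - 54.12000000 + 46.14563018 = 0.9773

Answer: Put price = 0.9773


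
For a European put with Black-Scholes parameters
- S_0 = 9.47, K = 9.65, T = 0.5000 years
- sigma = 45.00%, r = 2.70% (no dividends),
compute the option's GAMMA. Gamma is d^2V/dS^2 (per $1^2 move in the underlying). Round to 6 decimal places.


d1 = 0.1423515689; d2 = -0.1758464827
phi(d1) = 0.3949206115; exp(-qT) = 1.0000000000; exp(-rT) = 0.9865907163
Gamma = exp(-qT) * phi(d1) / (S * sigma * sqrt(T)) = 1.0000000000 * 0.3949206115 / (9.4700 * 0.4500 * 0.7071067812) = 0.131058

Answer: Gamma = 0.131058


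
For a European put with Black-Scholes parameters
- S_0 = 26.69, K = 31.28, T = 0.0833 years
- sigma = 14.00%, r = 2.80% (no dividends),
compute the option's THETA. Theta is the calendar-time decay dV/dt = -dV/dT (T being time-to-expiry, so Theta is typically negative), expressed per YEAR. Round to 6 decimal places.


d1 = -3.8494168505; d2 = -3.8898232856
phi(d1) = 0.0002416685; exp(-qT) = 1.0000000000; exp(-rT) = 0.9976703179
Theta = -S*exp(-qT)*phi(d1)*sigma/(2*sqrt(T)) + r*K*exp(-rT)*N(-d2) - q*S*exp(-qT)*N(-d1)
N(-d1) = 0.9999408003; N(-d2) = 0.9999498414; sqrt(T) = 0.2886173938
Term 1 = -26.6900 * 1.0000000000 * 0.0002416685 * 0.1400 / (2 * 0.2886173938) = -0.0015643869
Term 2 = 0.0280 * 31.2800 * 0.9976703179 * 0.9999498414 = 0.8737557427
Term 3 = 0 (no dividend yield, q = 0)
Theta = -0.0015643869 + (0.8737557427) + (0.0000000000) = 0.872191

Answer: Theta = 0.872191


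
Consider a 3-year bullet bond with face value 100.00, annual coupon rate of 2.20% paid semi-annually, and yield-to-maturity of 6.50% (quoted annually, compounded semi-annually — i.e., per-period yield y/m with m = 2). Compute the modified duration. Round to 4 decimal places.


Answer: Modified duration = 2.8217

Derivation:
Coupon per period c = face * coupon_rate / m = 1.100000
Periods per year m = 2; per-period yield y/m = 0.032500
Number of cashflows N = 6
Cashflows (t years, CF_t, discount factor 1/(1+y/m)^(m*t), PV):
  t = 0.5000: CF_t = 1.100000, DF = 0.968523, PV = 1.065375
  t = 1.0000: CF_t = 1.100000, DF = 0.938037, PV = 1.031840
  t = 1.5000: CF_t = 1.100000, DF = 0.908510, PV = 0.999361
  t = 2.0000: CF_t = 1.100000, DF = 0.879913, PV = 0.967904
  t = 2.5000: CF_t = 1.100000, DF = 0.852216, PV = 0.937438
  t = 3.0000: CF_t = 101.100000, DF = 0.825391, PV = 83.447013
Price P = sum_t PV_t = 88.448932
First compute Macaulay numerator sum_t t * PV_t:
  t * PV_t at t = 0.5000: 0.532688
  t * PV_t at t = 1.0000: 1.031840
  t * PV_t at t = 1.5000: 1.499042
  t * PV_t at t = 2.0000: 1.935809
  t * PV_t at t = 2.5000: 2.343594
  t * PV_t at t = 3.0000: 250.341038
Macaulay duration D = 257.684011 / 88.448932 = 2.913365
Modified duration = D / (1 + y/m) = 2.913365 / (1 + 0.032500) = 2.821661


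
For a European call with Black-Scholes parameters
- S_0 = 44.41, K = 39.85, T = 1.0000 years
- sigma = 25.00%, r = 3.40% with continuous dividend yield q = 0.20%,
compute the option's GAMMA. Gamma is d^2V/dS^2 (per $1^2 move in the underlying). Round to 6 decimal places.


d1 = 0.6863690563; d2 = 0.4363690563
phi(d1) = 0.3152183285; exp(-qT) = 0.9980019987; exp(-rT) = 0.9665715046
Gamma = exp(-qT) * phi(d1) / (S * sigma * sqrt(T)) = 0.9980019987 * 0.3152183285 / (44.4100 * 0.2500 * 1.0000000000) = 0.028335

Answer: Gamma = 0.028335


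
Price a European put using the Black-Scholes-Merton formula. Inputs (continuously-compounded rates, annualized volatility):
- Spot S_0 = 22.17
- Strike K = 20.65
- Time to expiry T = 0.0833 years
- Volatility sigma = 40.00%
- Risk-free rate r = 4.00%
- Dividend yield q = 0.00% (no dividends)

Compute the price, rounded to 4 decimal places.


d1 = (ln(S/K) + (r - q + 0.5*sigma^2) * T) / (sigma * sqrt(T)) = 0.70180025
d2 = d1 - sigma * sqrt(T) = 0.58635330
exp(-rT) = 0.99667354; exp(-qT) = 1.00000000
P = K * exp(-rT) * N(-d2) - S_0 * exp(-qT) * N(-d1)
N(-d1) = 0.24140187; N(-d2) = 0.27881906
P = 20.6500 * 0.99667354 * 0.27881906 - 22.1700 * 1.00000000 * 0.24140187 = 0.3866

Answer: Price = 0.3866


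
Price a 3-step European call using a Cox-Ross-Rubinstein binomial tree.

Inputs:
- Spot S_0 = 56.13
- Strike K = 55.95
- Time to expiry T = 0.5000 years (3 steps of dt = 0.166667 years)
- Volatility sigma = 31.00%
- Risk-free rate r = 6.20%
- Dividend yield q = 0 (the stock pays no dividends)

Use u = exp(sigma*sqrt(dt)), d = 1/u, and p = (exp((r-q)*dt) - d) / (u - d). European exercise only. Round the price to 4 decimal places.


Answer: Price = V(0,0) = 6.2136

Derivation:
dt = T/N = 0.166667
u = exp(sigma*sqrt(dt)) = 1.134914; d = 1/u = 0.881124
p = (exp((r-q)*dt) - d) / (u - d) = 0.509330
Discount per step: exp(-r*dt) = 0.989720
Stock lattice S(k, i) with i counting down-moves:
  k=0: S(0,0) = 56.1300
  k=1: S(1,0) = 63.7027; S(1,1) = 49.4575
  k=2: S(2,0) = 72.2971; S(2,1) = 56.1300; S(2,2) = 43.5782
  k=3: S(3,0) = 82.0510; S(3,1) = 63.7027; S(3,2) = 49.4575; S(3,3) = 38.3978
Terminal payoffs V(N, i) = max(S_T - K, 0):
  V(3,0) = 26.101027; V(3,1) = 7.752729; V(3,2) = 0.000000; V(3,3) = 0.000000
Backward induction: V(k, i) = exp(-r*dt) * [p * V(k+1, i) + (1-p) * V(k+1, i+1)].
  V(2,0) = exp(-r*dt) * [p*26.101027 + (1-p)*7.752729] = 16.922299
  V(2,1) = exp(-r*dt) * [p*7.752729 + (1-p)*0.000000] = 3.908105
  V(2,2) = exp(-r*dt) * [p*0.000000 + (1-p)*0.000000] = 0.000000
  V(1,0) = exp(-r*dt) * [p*16.922299 + (1-p)*3.908105] = 10.428307
  V(1,1) = exp(-r*dt) * [p*3.908105 + (1-p)*0.000000] = 1.970052
  V(0,0) = exp(-r*dt) * [p*10.428307 + (1-p)*1.970052] = 6.213556


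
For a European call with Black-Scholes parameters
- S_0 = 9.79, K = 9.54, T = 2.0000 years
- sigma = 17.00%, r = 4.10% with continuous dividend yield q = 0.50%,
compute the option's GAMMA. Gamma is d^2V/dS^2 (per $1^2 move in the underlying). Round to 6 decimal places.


Answer: Gamma = 0.146032

Derivation:
d1 = 0.5272852470; d2 = 0.2868689414
phi(d1) = 0.3471655932; exp(-qT) = 0.9900498337; exp(-rT) = 0.9212719587
Gamma = exp(-qT) * phi(d1) / (S * sigma * sqrt(T)) = 0.9900498337 * 0.3471655932 / (9.7900 * 0.1700 * 1.4142135624) = 0.146032


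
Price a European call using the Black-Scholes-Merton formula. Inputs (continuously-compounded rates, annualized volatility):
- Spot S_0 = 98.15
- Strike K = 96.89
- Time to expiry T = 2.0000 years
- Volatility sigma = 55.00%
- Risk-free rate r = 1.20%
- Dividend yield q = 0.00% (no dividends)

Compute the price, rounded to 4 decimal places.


Answer: Price = 30.9774

Derivation:
d1 = (ln(S/K) + (r - q + 0.5*sigma^2) * T) / (sigma * sqrt(T)) = 0.43637566
d2 = d1 - sigma * sqrt(T) = -0.34144180
exp(-rT) = 0.97628571; exp(-qT) = 1.00000000
C = S_0 * exp(-qT) * N(d1) - K * exp(-rT) * N(d2)
N(d1) = 0.66871790; N(d2) = 0.36638551
C = 98.1500 * 1.00000000 * 0.66871790 - 96.8900 * 0.97628571 * 0.36638551 = 30.9774


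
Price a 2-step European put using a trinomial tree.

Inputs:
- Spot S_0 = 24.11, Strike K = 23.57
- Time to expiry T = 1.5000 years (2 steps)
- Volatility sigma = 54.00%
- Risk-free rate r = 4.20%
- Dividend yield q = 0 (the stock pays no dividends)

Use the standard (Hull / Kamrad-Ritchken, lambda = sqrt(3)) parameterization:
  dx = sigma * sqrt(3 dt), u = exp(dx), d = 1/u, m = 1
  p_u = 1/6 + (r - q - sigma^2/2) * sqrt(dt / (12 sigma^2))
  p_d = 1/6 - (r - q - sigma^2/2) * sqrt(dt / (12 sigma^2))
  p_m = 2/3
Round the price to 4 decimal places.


dt = T/N = 0.750000; dx = sigma*sqrt(3*dt) = 0.810000
u = exp(dx) = 2.247908; d = 1/u = 0.444858
p_u = 0.118611, p_m = 0.666667, p_d = 0.214722
Discount per step: exp(-r*dt) = 0.968991
Stock lattice S(k, j) with j the centered position index:
  k=0: S(0,+0) = 24.1100
  k=1: S(1,-1) = 10.7255; S(1,+0) = 24.1100; S(1,+1) = 54.1971
  k=2: S(2,-2) = 4.7713; S(2,-1) = 10.7255; S(2,+0) = 24.1100; S(2,+1) = 54.1971; S(2,+2) = 121.8300
Terminal payoffs V(N, j) = max(K - S_T, 0):
  V(2,-2) = 18.798662; V(2,-1) = 12.844472; V(2,+0) = 0.000000; V(2,+1) = 0.000000; V(2,+2) = 0.000000
Backward induction: V(k, j) = exp(-r*dt) * [p_u * V(k+1, j+1) + p_m * V(k+1, j) + p_d * V(k+1, j-1)]
  V(1,-1) = exp(-r*dt) * [p_u*0.000000 + p_m*12.844472 + p_d*18.798662] = 12.208774
  V(1,+0) = exp(-r*dt) * [p_u*0.000000 + p_m*0.000000 + p_d*12.844472] = 2.672471
  V(1,+1) = exp(-r*dt) * [p_u*0.000000 + p_m*0.000000 + p_d*0.000000] = 0.000000
  V(0,+0) = exp(-r*dt) * [p_u*0.000000 + p_m*2.672471 + p_d*12.208774] = 4.266605

Answer: Price = V(0,0) = 4.2666
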